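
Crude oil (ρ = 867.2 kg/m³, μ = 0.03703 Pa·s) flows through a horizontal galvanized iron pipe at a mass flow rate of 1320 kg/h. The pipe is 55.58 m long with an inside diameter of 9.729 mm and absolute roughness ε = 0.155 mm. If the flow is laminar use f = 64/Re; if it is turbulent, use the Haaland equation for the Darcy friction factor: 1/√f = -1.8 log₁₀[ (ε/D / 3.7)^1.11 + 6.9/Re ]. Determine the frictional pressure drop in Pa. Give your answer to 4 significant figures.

ΔP ≈ 3957000 Pa

ṁ = 1320 kg/h = 1320/3600 = 0.3667 kg/s.
A = πD²/4 = π(0.009729)²/4 = 7.434e-05 m²; mean velocity V = ṁ/(ρA) = 0.3667/(867.2 · 7.434e-05) = 5.688 m/s.
Reynolds number Re = ρVD/μ = 867.2 · 5.688 · 0.009729 / 0.037 = 1296.
Re < 2300 → laminar flow, so f = 64/Re = 64/1296 = 0.04939 (the turbulent correlation is not needed).
Darcy-Weisbach: ΔP = f(L/D)(ρV²/2) = 0.04939·(55.58/0.009729)·(867.2·5.688²/2) = 0.04939·5713·1.403e+04 = 3.957e+06 Pa.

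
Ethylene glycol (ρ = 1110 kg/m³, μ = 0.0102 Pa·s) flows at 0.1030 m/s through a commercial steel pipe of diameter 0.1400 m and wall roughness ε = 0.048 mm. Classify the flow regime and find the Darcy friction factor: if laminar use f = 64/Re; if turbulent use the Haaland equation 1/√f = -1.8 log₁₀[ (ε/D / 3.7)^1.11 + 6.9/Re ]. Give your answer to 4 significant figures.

Re = ρVD/μ = 1110·0.103·0.14/0.0102 = 1569.
Re < 2300 → laminar, so f = 64/Re = 0.04078 (roughness is irrelevant in laminar flow).

f ≈ 0.04078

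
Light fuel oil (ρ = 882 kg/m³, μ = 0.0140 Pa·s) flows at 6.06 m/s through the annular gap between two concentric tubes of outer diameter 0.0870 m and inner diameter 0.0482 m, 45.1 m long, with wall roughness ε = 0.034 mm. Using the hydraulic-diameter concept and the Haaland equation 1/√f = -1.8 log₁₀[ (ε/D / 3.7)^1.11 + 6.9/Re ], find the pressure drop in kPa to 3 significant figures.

ΔP ≈ 550 kPa

Hydraulic diameter D_h = 4A/P = D_o - D_i = 0.087 - 0.0482 = 0.0388 m.
Re = ρVD_h/μ = 882·6.06·0.0388/0.014 = 1.481e+04.
ε/D_h = 3.4e-05/0.0388 = 0.000876; Haaland gives 1/√f = -1.8 log₁₀[9.45e-05+0.000466] = 5.853, so f = 0.02919.
ΔP = f(L/D_h)(ρV²/2) = 0.02919·45.1/0.0388·1.62e+04 = 5.495e+05 Pa.
ΔP = 550 kPa.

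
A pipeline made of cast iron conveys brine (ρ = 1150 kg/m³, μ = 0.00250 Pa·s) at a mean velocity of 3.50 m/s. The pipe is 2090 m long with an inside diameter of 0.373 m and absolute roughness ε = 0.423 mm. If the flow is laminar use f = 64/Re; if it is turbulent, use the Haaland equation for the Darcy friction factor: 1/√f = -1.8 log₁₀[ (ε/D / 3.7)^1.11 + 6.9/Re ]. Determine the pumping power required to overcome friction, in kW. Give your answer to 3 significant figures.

P ≈ 312 kW

Reynolds number Re = ρVD/μ = 1150 · 3.5 · 0.373 / 0.0025 = 6.005e+05.
Re > 4000 → turbulent. Relative roughness ε/D = 0.000423/0.373 = 0.00113. Haaland: 1/√f = -1.8 log₁₀[(0.00113/3.7)^1.11 + 6.9/6.005e+05] = -1.8 log₁₀[0.000126 + 1.15e-05] = 6.952, so f = 0.02069.
Darcy-Weisbach: ΔP = f(L/D)(ρV²/2) = 0.02069·(2090/0.373)·(1150·3.5²/2) = 0.02069·5603·7044 = 8.167e+05 Pa.
Q = V·A = 3.5·0.1093 = 0.3825 m³/s.
Pumping power P = QΔP = 0.3825·8.167e+05 = 312300 W = 312 kW.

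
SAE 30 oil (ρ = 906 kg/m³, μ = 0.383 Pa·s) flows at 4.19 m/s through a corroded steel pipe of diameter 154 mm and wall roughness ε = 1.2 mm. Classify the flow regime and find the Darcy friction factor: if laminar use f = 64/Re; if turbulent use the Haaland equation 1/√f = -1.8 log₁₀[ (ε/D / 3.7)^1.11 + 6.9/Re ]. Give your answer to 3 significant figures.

f ≈ 0.0419

Re = ρVD/μ = 906·4.19·0.154/0.383 = 1526.
Re < 2300 → laminar, so f = 64/Re = 0.04193 (roughness is irrelevant in laminar flow).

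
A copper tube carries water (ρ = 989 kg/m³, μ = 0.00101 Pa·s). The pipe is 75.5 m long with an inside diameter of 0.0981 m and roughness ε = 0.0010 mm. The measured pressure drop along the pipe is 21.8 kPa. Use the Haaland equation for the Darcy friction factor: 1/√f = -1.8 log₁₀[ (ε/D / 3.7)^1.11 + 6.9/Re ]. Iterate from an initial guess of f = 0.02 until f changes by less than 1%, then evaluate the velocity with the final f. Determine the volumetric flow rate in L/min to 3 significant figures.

Rearranging Darcy-Weisbach: V = √(2·ΔP·D/(f·L·ρ)). With ε/D = 1e-06/0.0981 = 1.02e-05, iterate starting from f = 0.02:
  f = 0.02 → V = √(2·2.18e+04·0.0981/(0.02·75.5·989)) = 1.692 m/s; Re = ρVD/μ = 1.626e+05; f → 0.0162
  f = 0.0162 → V = 1.881 m/s; Re = 1.807e+05; f → 0.01587
  f = 0.01587 → V = 1.9 m/s; Re = 1.825e+05; f → 0.01584
Converged (Δf/f < 1%). With the final f = 0.01584: V = √(2·2.18e+04·0.0981/(0.01584·75.5·989)) = 1.902 m/s.
Q = V·A = 1.902·(π/4·0.0981²) = 0.01438 m³/s = 863 L/min.

Q ≈ 863 L/min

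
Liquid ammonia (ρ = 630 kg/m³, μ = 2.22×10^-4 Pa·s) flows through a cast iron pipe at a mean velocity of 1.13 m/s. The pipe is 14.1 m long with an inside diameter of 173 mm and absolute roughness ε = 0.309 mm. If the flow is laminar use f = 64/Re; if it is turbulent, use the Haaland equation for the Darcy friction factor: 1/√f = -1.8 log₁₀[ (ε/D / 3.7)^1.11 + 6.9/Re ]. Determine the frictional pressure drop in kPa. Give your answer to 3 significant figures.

ΔP ≈ 0.757 kPa

Reynolds number Re = ρVD/μ = 630 · 1.13 · 0.173 / 0.000222 = 5.548e+05.
Re > 4000 → turbulent. Relative roughness ε/D = 0.000309/0.173 = 0.00179. Haaland: 1/√f = -1.8 log₁₀[(0.00179/3.7)^1.11 + 6.9/5.548e+05] = -1.8 log₁₀[0.000208 + 1.24e-05] = 6.581, so f = 0.02309.
Darcy-Weisbach: ΔP = f(L/D)(ρV²/2) = 0.02309·(14.1/0.173)·(630·1.13²/2) = 0.02309·81.5·402.2 = 757 Pa.
ΔP = 757 Pa = 0.757 kPa.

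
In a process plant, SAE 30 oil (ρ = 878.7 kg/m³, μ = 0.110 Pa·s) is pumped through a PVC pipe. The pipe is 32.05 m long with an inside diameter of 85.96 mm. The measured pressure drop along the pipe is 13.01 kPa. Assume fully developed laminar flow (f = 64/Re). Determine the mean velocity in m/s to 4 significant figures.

V ≈ 0.8521 m/s

For laminar flow, f = 64/Re with Re = ρVD/μ, so Darcy-Weisbach reduces to ΔP = 32μLV/D². Solving for V: V = ΔP·D²/(32μL) = 1.301e+04·(0.08596)²/(32·0.11·32.05) = 0.8521 m/s.
Check: Re = ρVD/μ = 878.7·0.8521·0.08596/0.11 = 585.1 < 2300, so the laminar assumption holds.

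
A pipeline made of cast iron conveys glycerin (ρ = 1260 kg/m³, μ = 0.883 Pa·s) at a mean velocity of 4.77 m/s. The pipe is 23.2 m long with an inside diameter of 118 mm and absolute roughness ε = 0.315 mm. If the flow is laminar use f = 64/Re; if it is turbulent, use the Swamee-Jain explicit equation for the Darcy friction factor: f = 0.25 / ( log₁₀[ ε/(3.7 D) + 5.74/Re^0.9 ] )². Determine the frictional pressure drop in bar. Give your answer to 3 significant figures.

ΔP ≈ 2.25 bar

Reynolds number Re = ρVD/μ = 1260 · 4.77 · 0.118 / 0.883 = 803.2.
Re < 2300 → laminar flow, so f = 64/Re = 64/803.2 = 0.07968 (the turbulent correlation is not needed).
Darcy-Weisbach: ΔP = f(L/D)(ρV²/2) = 0.07968·(23.2/0.118)·(1260·4.77²/2) = 0.07968·196.6·1.433e+04 = 2.246e+05 Pa.
ΔP = 2.246e+05 Pa = 2.25 bar.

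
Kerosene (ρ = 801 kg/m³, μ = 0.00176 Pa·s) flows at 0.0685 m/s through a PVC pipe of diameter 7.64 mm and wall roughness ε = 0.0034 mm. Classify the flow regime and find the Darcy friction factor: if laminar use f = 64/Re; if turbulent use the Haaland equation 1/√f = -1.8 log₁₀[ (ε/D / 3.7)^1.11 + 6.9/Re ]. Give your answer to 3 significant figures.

f ≈ 0.269

Re = ρVD/μ = 801·0.0685·0.00764/0.00176 = 238.2.
Re < 2300 → laminar, so f = 64/Re = 0.2687 (roughness is irrelevant in laminar flow).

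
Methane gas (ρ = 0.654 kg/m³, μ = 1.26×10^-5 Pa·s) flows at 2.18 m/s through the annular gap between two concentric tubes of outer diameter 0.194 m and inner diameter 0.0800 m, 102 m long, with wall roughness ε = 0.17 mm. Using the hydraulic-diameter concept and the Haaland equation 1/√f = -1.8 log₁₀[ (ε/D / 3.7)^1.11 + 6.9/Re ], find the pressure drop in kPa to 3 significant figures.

ΔP ≈ 0.0432 kPa

Hydraulic diameter D_h = 4A/P = D_o - D_i = 0.194 - 0.08 = 0.114 m.
Re = ρVD_h/μ = 0.654·2.18·0.114/1.26e-05 = 1.29e+04.
ε/D_h = 0.00017/0.114 = 0.00149; Haaland gives 1/√f = -1.8 log₁₀[0.000171+0.000535] = 5.673, so f = 0.03108.
ΔP = f(L/D_h)(ρV²/2) = 0.03108·102/0.114·1.554 = 43.21 Pa.
ΔP = 0.0432 kPa.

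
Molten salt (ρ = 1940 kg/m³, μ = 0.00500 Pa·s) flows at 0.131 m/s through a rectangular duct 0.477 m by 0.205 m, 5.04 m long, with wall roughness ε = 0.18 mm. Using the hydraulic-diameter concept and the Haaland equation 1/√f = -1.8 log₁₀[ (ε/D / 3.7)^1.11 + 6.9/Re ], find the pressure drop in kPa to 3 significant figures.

Hydraulic diameter D_h = 4A/P = 4·(0.477·0.205)/(2·(0.477+0.205)) = 0.3911/1.364 = 0.2868 m.
Re = ρVD_h/μ = 1940·0.131·0.2868/0.005 = 1.458e+04.
ε/D_h = 0.00018/0.2868 = 0.000628; Haaland gives 1/√f = -1.8 log₁₀[6.53e-05+0.000473] = 5.884, so f = 0.02889.
ΔP = f(L/D_h)(ρV²/2) = 0.02889·5.04/0.2868·16.65 = 8.452 Pa.
ΔP = 0.00845 kPa.

ΔP ≈ 0.00845 kPa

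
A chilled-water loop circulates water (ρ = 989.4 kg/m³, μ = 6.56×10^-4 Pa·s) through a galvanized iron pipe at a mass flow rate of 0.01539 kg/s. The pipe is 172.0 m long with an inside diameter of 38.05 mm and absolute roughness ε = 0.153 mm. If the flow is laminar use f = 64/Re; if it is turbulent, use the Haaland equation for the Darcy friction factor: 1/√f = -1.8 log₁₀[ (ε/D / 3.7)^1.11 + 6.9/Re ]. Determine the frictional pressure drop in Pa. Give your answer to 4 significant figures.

A = πD²/4 = π(0.03805)²/4 = 0.001137 m²; mean velocity V = ṁ/(ρA) = 0.01539/(989.4 · 0.001137) = 0.01368 m/s.
Reynolds number Re = ρVD/μ = 989.4 · 0.01368 · 0.03805 / 0.000656 = 785.
Re < 2300 → laminar flow, so f = 64/Re = 64/785 = 0.08152 (the turbulent correlation is not needed).
Darcy-Weisbach: ΔP = f(L/D)(ρV²/2) = 0.08152·(172/0.03805)·(989.4·0.01368²/2) = 0.08152·4520·0.09257 = 34.11 Pa.

ΔP ≈ 34.11 Pa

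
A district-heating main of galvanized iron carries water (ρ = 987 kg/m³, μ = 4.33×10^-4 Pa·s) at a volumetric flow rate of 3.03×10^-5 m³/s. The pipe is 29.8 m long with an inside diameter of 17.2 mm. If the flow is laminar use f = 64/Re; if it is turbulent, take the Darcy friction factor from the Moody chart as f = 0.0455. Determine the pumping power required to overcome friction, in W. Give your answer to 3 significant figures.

Cross-sectional area A = πD²/4 = π(0.0172)²/4 = 0.0002324 m²; mean velocity V = Q/A = 3.03e-05/0.0002324 = 0.1304 m/s.
Reynolds number Re = ρVD/μ = 987 · 0.1304 · 0.0172 / 0.000433 = 5113.
Re > 4000 → turbulent; use the Moody-chart value f = 0.0455.
Darcy-Weisbach: ΔP = f(L/D)(ρV²/2) = 0.0455·(29.8/0.0172)·(987·0.1304²/2) = 0.0455·1733·8.392 = 661.6 Pa.
Pumping power P = QΔP = 3.03e-05·661.6 = 0.02005 W = 0.0200 W.

P ≈ 0.0200 W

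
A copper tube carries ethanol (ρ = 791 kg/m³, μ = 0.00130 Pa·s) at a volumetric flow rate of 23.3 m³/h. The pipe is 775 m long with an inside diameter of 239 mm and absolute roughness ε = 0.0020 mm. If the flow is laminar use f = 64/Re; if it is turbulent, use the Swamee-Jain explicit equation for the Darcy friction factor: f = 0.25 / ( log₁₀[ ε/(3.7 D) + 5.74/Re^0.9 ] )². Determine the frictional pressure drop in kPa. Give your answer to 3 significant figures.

Q = 23.3 m³/h = 23.3/3600 = 0.006472 m³/s.
Cross-sectional area A = πD²/4 = π(0.239)²/4 = 0.04486 m²; mean velocity V = Q/A = 0.006472/0.04486 = 0.1443 m/s.
Reynolds number Re = ρVD/μ = 791 · 0.1443 · 0.239 / 0.0013 = 2.098e+04.
Re > 4000 → turbulent. Relative roughness ε/D = 2e-06/0.239 = 8.37e-06. Swamee-Jain: f = 0.25/(log₁₀[8.37e-06/3.7 + 5.74/2.098e+04^0.9])² = 0.25/(log₁₀[2.26e-06 + 0.00074])² = 0.25/(-3.129)² = 0.02553.
Darcy-Weisbach: ΔP = f(L/D)(ρV²/2) = 0.02553·(775/0.239)·(791·0.1443²/2) = 0.02553·3243·8.232 = 681.4 Pa.
ΔP = 681.4 Pa = 0.681 kPa.

ΔP ≈ 0.681 kPa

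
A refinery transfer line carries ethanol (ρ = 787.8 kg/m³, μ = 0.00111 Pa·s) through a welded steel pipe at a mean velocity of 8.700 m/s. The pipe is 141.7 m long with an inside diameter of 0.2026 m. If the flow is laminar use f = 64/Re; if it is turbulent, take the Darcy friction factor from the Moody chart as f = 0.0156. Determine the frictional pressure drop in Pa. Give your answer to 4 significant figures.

Reynolds number Re = ρVD/μ = 787.8 · 8.7 · 0.2026 / 0.00111 = 1.251e+06.
Re > 4000 → turbulent; use the Moody-chart value f = 0.0156.
Darcy-Weisbach: ΔP = f(L/D)(ρV²/2) = 0.0156·(141.7/0.2026)·(787.8·8.7²/2) = 0.0156·699.4·2.981e+04 = 3.253e+05 Pa.

ΔP ≈ 325300 Pa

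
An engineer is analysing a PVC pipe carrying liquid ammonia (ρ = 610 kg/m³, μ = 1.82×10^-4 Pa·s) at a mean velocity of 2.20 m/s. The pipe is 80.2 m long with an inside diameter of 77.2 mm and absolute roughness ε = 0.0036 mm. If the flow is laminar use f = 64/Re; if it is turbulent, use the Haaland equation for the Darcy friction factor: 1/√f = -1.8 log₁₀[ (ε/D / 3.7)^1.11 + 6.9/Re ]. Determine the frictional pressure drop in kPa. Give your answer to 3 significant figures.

Reynolds number Re = ρVD/μ = 610 · 2.2 · 0.0772 / 0.000182 = 5.692e+05.
Re > 4000 → turbulent. Relative roughness ε/D = 3.6e-06/0.0772 = 4.66e-05. Haaland: 1/√f = -1.8 log₁₀[(4.66e-05/3.7)^1.11 + 6.9/5.692e+05] = -1.8 log₁₀[3.64e-06 + 1.21e-05] = 8.644, so f = 0.01338.
Darcy-Weisbach: ΔP = f(L/D)(ρV²/2) = 0.01338·(80.2/0.0772)·(610·2.2²/2) = 0.01338·1039·1476 = 2.052e+04 Pa.
ΔP = 2.052e+04 Pa = 20.5 kPa.

ΔP ≈ 20.5 kPa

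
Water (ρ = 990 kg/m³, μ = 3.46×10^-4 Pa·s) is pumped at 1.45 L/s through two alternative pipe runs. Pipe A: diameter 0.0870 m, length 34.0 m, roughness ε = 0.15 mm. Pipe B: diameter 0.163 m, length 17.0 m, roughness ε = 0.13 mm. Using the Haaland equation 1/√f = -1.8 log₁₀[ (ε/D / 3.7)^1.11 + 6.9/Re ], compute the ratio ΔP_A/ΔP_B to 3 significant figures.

ΔP_A/ΔP_B ≈ 46.8

Pipe A: V = Q/A = 0.00145/0.005945 = 0.2439 m/s; Re = 6.072e+04; ε/D = 0.00172; Haaland → f = 0.02515; ΔP_A = f(L/D)(ρV²/2) = 289.5 Pa.
Pipe B: V = Q/A = 0.00145/0.02087 = 0.06949 m/s; Re = 3.241e+04; ε/D = 0.000798; Haaland → f = 0.02483; ΔP_B = f(L/D)(ρV²/2) = 6.189 Pa.
ΔP_A/ΔP_B = 289.5/6.189 = 46.8.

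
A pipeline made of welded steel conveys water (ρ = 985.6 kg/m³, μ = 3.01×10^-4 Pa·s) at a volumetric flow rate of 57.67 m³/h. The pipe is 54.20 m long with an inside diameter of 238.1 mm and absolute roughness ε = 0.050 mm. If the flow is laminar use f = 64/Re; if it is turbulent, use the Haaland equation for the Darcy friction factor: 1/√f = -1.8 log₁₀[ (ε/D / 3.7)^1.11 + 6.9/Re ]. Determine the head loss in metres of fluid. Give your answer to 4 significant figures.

h_f ≈ 0.02442 m

Q = 57.67 m³/h = 57.67/3600 = 0.01602 m³/s.
Cross-sectional area A = πD²/4 = π(0.2381)²/4 = 0.04453 m²; mean velocity V = Q/A = 0.01602/0.04453 = 0.3598 m/s.
Reynolds number Re = ρVD/μ = 985.6 · 0.3598 · 0.2381 / 0.000301 = 2.805e+05.
Re > 4000 → turbulent. Relative roughness ε/D = 5e-05/0.2381 = 0.00021. Haaland: 1/√f = -1.8 log₁₀[(0.00021/3.7)^1.11 + 6.9/2.805e+05] = -1.8 log₁₀[1.94e-05 + 2.46e-05] = 7.842, so f = 0.01626.
Darcy-Weisbach: ΔP = f(L/D)(ρV²/2) = 0.01626·(54.2/0.2381)·(985.6·0.3598²/2) = 0.01626·227.6·63.79 = 236.1 Pa.
Head loss h_f = ΔP/(ρg) = 236.1/(985.6·9.81) = 0.02442 m.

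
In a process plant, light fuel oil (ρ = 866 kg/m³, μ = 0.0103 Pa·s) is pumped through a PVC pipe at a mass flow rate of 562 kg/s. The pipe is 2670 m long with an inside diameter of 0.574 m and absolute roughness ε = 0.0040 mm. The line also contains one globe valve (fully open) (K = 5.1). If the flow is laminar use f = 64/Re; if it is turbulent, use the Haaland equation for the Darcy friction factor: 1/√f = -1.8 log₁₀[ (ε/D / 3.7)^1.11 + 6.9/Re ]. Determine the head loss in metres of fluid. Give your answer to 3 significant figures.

h_f ≈ 27.2 m

A = πD²/4 = π(0.574)²/4 = 0.2588 m²; mean velocity V = ṁ/(ρA) = 562/(866 · 0.2588) = 2.508 m/s.
Reynolds number Re = ρVD/μ = 866 · 2.508 · 0.574 / 0.0103 = 1.21e+05.
Re > 4000 → turbulent. Relative roughness ε/D = 4e-06/0.574 = 6.97e-06. Haaland: 1/√f = -1.8 log₁₀[(6.97e-06/3.7)^1.11 + 6.9/1.21e+05] = -1.8 log₁₀[4.42e-07 + 5.7e-05] = 7.633, so f = 0.01716.
Total minor-loss coefficient ΣK = 1·5.1 = 5.1.
ΔP = [f·L/D + ΣK]·(ρV²/2) = [0.01716·2670/0.574 + 5.1]·(866·2.508²/2) = [79.83 + 5.1]·2723 = 2.313e+05 Pa.
Head loss h_f = ΔP/(ρg) = 2.313e+05/(866·9.81) = 27.2 m.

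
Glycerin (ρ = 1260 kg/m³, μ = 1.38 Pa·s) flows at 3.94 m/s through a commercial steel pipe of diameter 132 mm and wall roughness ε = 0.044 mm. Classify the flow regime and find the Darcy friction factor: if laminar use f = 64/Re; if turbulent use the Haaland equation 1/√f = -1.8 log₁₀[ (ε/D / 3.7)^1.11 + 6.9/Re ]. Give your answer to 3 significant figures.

Re = ρVD/μ = 1260·3.94·0.132/1.38 = 474.9.
Re < 2300 → laminar, so f = 64/Re = 0.1348 (roughness is irrelevant in laminar flow).

f ≈ 0.135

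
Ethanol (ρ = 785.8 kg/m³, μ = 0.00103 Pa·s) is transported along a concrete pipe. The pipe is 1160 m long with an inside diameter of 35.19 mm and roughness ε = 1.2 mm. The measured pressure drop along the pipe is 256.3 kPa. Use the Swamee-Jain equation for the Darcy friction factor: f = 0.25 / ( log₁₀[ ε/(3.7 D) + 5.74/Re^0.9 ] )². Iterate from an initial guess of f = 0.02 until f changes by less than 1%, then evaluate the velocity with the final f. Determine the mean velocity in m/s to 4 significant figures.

Rearranging Darcy-Weisbach: V = √(2·ΔP·D/(f·L·ρ)). With ε/D = 0.0012/0.03519 = 0.0341, iterate starting from f = 0.02:
  f = 0.02 → V = √(2·2.563e+05·0.03519/(0.02·1160·785.8)) = 0.9947 m/s; Re = ρVD/μ = 2.671e+04; f → 0.06199
  f = 0.06199 → V = 0.565 m/s; Re = 1.517e+04; f → 0.06306
  f = 0.06306 → V = 0.5602 m/s; Re = 1.504e+04; f → 0.06308
Converged (Δf/f < 1%). With the final f = 0.06308: V = √(2·2.563e+05·0.03519/(0.06308·1160·785.8)) = 0.5601 m/s.

V ≈ 0.5601 m/s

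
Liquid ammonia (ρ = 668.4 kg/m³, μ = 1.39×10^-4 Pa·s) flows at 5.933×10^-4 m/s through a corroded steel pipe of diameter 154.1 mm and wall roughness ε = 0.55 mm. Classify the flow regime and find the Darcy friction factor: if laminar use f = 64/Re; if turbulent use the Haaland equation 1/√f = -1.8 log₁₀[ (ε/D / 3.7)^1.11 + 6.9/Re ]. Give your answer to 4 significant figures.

Re = ρVD/μ = 668.4·0.0005933·0.1541/0.000139 = 439.6.
Re < 2300 → laminar, so f = 64/Re = 0.1456 (roughness is irrelevant in laminar flow).

f ≈ 0.1456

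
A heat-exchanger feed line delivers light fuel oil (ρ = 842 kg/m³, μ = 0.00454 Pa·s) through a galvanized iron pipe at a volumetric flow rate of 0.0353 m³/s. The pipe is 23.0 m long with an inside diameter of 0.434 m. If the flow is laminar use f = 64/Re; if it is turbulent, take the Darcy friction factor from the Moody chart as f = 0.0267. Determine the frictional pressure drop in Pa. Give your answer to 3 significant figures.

ΔP ≈ 33.9 Pa

Cross-sectional area A = πD²/4 = π(0.434)²/4 = 0.1479 m²; mean velocity V = Q/A = 0.0353/0.1479 = 0.2386 m/s.
Reynolds number Re = ρVD/μ = 842 · 0.2386 · 0.434 / 0.00454 = 1.921e+04.
Re > 4000 → turbulent; use the Moody-chart value f = 0.0267.
Darcy-Weisbach: ΔP = f(L/D)(ρV²/2) = 0.0267·(23/0.434)·(842·0.2386²/2) = 0.0267·53·23.97 = 33.92 Pa.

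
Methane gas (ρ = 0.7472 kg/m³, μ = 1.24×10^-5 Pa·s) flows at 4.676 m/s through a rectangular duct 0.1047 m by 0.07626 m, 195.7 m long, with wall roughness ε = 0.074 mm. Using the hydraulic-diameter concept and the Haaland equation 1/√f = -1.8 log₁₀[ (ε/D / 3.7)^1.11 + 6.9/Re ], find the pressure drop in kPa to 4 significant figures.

Hydraulic diameter D_h = 4A/P = 4·(0.1047·0.07626)/(2·(0.1047+0.07626)) = 0.03194/0.3619 = 0.08825 m.
Re = ρVD_h/μ = 0.7472·4.676·0.08825/1.24e-05 = 2.486e+04.
ε/D_h = 7.4e-05/0.08825 = 0.000839; Haaland gives 1/√f = -1.8 log₁₀[9e-05+0.000278] = 6.182, so f = 0.02616.
ΔP = f(L/D_h)(ρV²/2) = 0.02616·195.7/0.08825·8.169 = 474 Pa.
ΔP = 0.4740 kPa.

ΔP ≈ 0.4740 kPa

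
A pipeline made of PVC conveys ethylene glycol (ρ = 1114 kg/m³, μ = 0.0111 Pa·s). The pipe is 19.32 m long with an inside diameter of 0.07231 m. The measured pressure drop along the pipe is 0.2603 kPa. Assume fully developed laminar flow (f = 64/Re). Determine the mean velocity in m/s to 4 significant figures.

V ≈ 0.1983 m/s

For laminar flow, f = 64/Re with Re = ρVD/μ, so Darcy-Weisbach reduces to ΔP = 32μLV/D². Solving for V: V = ΔP·D²/(32μL) = 260.3·(0.07231)²/(32·0.0111·19.32) = 0.1983 m/s.
Check: Re = ρVD/μ = 1114·0.1983·0.07231/0.0111 = 1439 < 2300, so the laminar assumption holds.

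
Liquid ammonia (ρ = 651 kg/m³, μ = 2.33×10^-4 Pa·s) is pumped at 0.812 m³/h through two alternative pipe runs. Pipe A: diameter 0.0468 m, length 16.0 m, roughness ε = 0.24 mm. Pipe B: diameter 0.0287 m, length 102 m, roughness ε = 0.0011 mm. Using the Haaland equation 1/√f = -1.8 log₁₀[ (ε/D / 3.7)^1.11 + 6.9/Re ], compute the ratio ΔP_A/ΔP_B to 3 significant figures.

Pipe A: V = Q/A = 0.0002256/0.00172 = 0.1311 m/s; Re = 1.715e+04; ε/D = 0.00513; Haaland → f = 0.03502; ΔP_A = f(L/D)(ρV²/2) = 67 Pa.
Pipe B: V = Q/A = 0.0002256/0.0006469 = 0.3487 m/s; Re = 2.796e+04; ε/D = 3.83e-05; Haaland → f = 0.02378; ΔP_B = f(L/D)(ρV²/2) = 3344 Pa.
ΔP_A/ΔP_B = 67/3344 = 0.0200.

ΔP_A/ΔP_B ≈ 0.0200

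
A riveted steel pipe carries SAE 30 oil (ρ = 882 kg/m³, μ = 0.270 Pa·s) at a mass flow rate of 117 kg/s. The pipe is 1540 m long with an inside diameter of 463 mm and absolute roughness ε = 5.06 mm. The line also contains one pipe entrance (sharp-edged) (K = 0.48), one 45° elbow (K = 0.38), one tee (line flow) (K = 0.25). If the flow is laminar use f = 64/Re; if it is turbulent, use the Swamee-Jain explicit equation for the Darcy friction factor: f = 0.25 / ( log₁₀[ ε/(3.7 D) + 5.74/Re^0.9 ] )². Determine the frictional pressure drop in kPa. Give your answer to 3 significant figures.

ΔP ≈ 49.2 kPa

A = πD²/4 = π(0.463)²/4 = 0.1684 m²; mean velocity V = ṁ/(ρA) = 117/(882 · 0.1684) = 0.7879 m/s.
Reynolds number Re = ρVD/μ = 882 · 0.7879 · 0.463 / 0.27 = 1192.
Re < 2300 → laminar flow, so f = 64/Re = 64/1192 = 0.05371 (the turbulent correlation is not needed).
Total minor-loss coefficient ΣK = 1·0.48 + 1·0.38 + 1·0.25 = 1.11.
ΔP = [f·L/D + ΣK]·(ρV²/2) = [0.05371·1540/0.463 + 1.11]·(882·0.7879²/2) = [178.6 + 1.11]·273.8 = 4.921e+04 Pa.
ΔP = 4.921e+04 Pa = 49.2 kPa.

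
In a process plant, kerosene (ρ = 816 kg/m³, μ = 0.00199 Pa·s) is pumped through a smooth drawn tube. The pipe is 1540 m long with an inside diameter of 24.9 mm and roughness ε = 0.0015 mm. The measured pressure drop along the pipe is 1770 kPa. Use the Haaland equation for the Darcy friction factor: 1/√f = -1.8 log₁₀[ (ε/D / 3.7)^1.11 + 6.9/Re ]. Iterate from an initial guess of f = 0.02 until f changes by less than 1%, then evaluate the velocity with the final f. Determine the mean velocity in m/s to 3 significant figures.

Rearranging Darcy-Weisbach: V = √(2·ΔP·D/(f·L·ρ)). With ε/D = 1.5e-06/0.0249 = 6.02e-05, iterate starting from f = 0.02:
  f = 0.02 → V = √(2·1.77e+06·0.0249/(0.02·1540·816)) = 1.873 m/s; Re = ρVD/μ = 1.912e+04; f → 0.02613
  f = 0.02613 → V = 1.638 m/s; Re = 1.673e+04; f → 0.02702
  f = 0.02702 → V = 1.611 m/s; Re = 1.645e+04; f → 0.02714
Converged (Δf/f < 1%). With the final f = 0.02714: V = √(2·1.77e+06·0.0249/(0.02714·1540·816)) = 1.608 m/s.

V ≈ 1.61 m/s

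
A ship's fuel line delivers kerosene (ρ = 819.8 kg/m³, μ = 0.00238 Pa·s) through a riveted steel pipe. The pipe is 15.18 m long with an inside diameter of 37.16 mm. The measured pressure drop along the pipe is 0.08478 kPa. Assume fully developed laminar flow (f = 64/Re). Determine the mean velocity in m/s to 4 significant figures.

V ≈ 0.1013 m/s

For laminar flow, f = 64/Re with Re = ρVD/μ, so Darcy-Weisbach reduces to ΔP = 32μLV/D². Solving for V: V = ΔP·D²/(32μL) = 84.78·(0.03716)²/(32·0.00238·15.18) = 0.1013 m/s.
Check: Re = ρVD/μ = 819.8·0.1013·0.03716/0.00238 = 1296 < 2300, so the laminar assumption holds.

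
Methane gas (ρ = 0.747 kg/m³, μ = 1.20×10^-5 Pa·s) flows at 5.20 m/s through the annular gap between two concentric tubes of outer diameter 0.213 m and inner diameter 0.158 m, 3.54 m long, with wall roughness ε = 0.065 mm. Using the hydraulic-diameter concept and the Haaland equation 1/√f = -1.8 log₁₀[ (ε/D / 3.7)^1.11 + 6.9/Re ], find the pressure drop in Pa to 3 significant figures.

Hydraulic diameter D_h = 4A/P = D_o - D_i = 0.213 - 0.158 = 0.055 m.
Re = ρVD_h/μ = 0.747·5.2·0.055/1.2e-05 = 1.78e+04.
ε/D_h = 6.5e-05/0.055 = 0.00118; Haaland gives 1/√f = -1.8 log₁₀[0.000132+0.000388] = 5.912, so f = 0.02861.
ΔP = f(L/D_h)(ρV²/2) = 0.02861·3.54/0.055·10.1 = 18.6 Pa.

ΔP ≈ 18.6 Pa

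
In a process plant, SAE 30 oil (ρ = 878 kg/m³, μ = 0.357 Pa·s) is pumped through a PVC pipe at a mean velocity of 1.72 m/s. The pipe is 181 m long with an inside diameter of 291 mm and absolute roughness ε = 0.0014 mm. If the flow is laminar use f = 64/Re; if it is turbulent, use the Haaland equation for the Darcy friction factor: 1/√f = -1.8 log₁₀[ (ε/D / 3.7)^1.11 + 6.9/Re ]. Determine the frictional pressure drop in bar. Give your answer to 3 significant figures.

Reynolds number Re = ρVD/μ = 878 · 1.72 · 0.291 / 0.357 = 1231.
Re < 2300 → laminar flow, so f = 64/Re = 64/1231 = 0.05199 (the turbulent correlation is not needed).
Darcy-Weisbach: ΔP = f(L/D)(ρV²/2) = 0.05199·(181/0.291)·(878·1.72²/2) = 0.05199·622·1299 = 4.2e+04 Pa.
ΔP = 4.2e+04 Pa = 0.420 bar.

ΔP ≈ 0.420 bar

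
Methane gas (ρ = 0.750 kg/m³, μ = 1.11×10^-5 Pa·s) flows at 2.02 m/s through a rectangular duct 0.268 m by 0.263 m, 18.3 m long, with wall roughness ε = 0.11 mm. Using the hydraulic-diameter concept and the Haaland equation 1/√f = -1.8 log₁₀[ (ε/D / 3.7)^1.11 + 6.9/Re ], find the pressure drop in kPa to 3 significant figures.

Hydraulic diameter D_h = 4A/P = 4·(0.268·0.263)/(2·(0.268+0.263)) = 0.2819/1.062 = 0.2655 m.
Re = ρVD_h/μ = 0.75·2.02·0.2655/1.11e-05 = 3.623e+04.
ε/D_h = 0.00011/0.2655 = 0.000414; Haaland gives 1/√f = -1.8 log₁₀[4.12e-05+0.00019] = 6.543, so f = 0.02336.
ΔP = f(L/D_h)(ρV²/2) = 0.02336·18.3/0.2655·1.53 = 2.463 Pa.
ΔP = 0.00246 kPa.

ΔP ≈ 0.00246 kPa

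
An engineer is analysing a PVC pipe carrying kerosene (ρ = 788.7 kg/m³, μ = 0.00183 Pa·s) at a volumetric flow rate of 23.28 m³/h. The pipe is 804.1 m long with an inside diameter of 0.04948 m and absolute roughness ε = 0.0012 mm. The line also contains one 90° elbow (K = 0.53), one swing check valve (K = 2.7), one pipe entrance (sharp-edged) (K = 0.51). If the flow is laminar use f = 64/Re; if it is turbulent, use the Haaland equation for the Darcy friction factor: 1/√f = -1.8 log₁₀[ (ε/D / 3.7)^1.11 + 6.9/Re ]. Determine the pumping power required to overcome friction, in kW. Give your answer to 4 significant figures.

P ≈ 9.109 kW

Q = 23.28 m³/h = 23.28/3600 = 0.006467 m³/s.
Cross-sectional area A = πD²/4 = π(0.04948)²/4 = 0.001923 m²; mean velocity V = Q/A = 0.006467/0.001923 = 3.363 m/s.
Reynolds number Re = ρVD/μ = 788.7 · 3.363 · 0.04948 / 0.00183 = 7.172e+04.
Re > 4000 → turbulent. Relative roughness ε/D = 1.2e-06/0.04948 = 2.43e-05. Haaland: 1/√f = -1.8 log₁₀[(2.43e-05/3.7)^1.11 + 6.9/7.172e+04] = -1.8 log₁₀[1.76e-06 + 9.62e-05] = 7.216, so f = 0.0192.
Total minor-loss coefficient ΣK = 1·0.53 + 1·2.7 + 1·0.51 = 3.74.
ΔP = [f·L/D + ΣK]·(ρV²/2) = [0.0192·804.1/0.04948 + 3.74]·(788.7·3.363²/2) = [312.1 + 3.74]·4460 = 1.409e+06 Pa.
Pumping power P = QΔP = 0.006467·1.409e+06 = 9109.3 W = 9.109 kW.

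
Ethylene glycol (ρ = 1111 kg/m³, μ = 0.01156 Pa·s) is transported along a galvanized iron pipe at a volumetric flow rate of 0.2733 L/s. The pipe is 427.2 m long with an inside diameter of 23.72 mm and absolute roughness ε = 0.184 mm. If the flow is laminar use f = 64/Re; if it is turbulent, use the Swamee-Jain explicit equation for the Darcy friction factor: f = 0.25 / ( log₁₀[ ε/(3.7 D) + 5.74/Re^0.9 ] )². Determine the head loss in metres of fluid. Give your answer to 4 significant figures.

h_f ≈ 15.94 m

Q = 0.2733 L/s = 0.2733/1000 = 0.0002733 m³/s.
Cross-sectional area A = πD²/4 = π(0.02372)²/4 = 0.0004419 m²; mean velocity V = Q/A = 0.0002733/0.0004419 = 0.6185 m/s.
Reynolds number Re = ρVD/μ = 1111 · 0.6185 · 0.02372 / 0.0116 = 1410.
Re < 2300 → laminar flow, so f = 64/Re = 64/1410 = 0.04539 (the turbulent correlation is not needed).
Darcy-Weisbach: ΔP = f(L/D)(ρV²/2) = 0.04539·(427.2/0.02372)·(1111·0.6185²/2) = 0.04539·1.801e+04·212.5 = 1.737e+05 Pa.
Head loss h_f = ΔP/(ρg) = 1.737e+05/(1111·9.81) = 15.94 m.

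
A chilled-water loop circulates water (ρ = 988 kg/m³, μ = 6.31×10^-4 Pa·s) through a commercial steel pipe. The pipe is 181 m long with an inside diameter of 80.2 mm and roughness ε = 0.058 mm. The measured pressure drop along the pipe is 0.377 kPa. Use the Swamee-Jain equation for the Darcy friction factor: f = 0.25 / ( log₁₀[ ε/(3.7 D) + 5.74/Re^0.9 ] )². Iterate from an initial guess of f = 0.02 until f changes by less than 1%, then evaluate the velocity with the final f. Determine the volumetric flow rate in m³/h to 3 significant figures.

Q ≈ 1.93 m³/h

Rearranging Darcy-Weisbach: V = √(2·ΔP·D/(f·L·ρ)). With ε/D = 5.8e-05/0.0802 = 0.000723, iterate starting from f = 0.02:
  f = 0.02 → V = √(2·377·0.0802/(0.02·181·988)) = 0.13 m/s; Re = ρVD/μ = 1.633e+04; f → 0.02873
  f = 0.02873 → V = 0.1085 m/s; Re = 1.362e+04; f → 0.02992
  f = 0.02992 → V = 0.1063 m/s; Re = 1.335e+04; f → 0.03006
Converged (Δf/f < 1%). With the final f = 0.03006: V = √(2·377·0.0802/(0.03006·181·988)) = 0.1061 m/s.
Q = V·A = 0.1061·(π/4·0.0802²) = 0.0005358 m³/s = 1.93 m³/h.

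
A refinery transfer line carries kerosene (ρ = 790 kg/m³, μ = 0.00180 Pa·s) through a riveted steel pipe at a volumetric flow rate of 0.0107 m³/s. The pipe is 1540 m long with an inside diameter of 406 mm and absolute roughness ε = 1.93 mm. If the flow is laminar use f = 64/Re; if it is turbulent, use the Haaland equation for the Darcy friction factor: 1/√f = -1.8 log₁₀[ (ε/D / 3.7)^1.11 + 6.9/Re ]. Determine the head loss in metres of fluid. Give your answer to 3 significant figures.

h_f ≈ 0.0464 m

Cross-sectional area A = πD²/4 = π(0.406)²/4 = 0.1295 m²; mean velocity V = Q/A = 0.0107/0.1295 = 0.08265 m/s.
Reynolds number Re = ρVD/μ = 790 · 0.08265 · 0.406 / 0.0018 = 1.473e+04.
Re > 4000 → turbulent. Relative roughness ε/D = 0.00193/0.406 = 0.00475. Haaland: 1/√f = -1.8 log₁₀[(0.00475/3.7)^1.11 + 6.9/1.473e+04] = -1.8 log₁₀[0.000618 + 0.000469] = 5.335, so f = 0.03513.
Darcy-Weisbach: ΔP = f(L/D)(ρV²/2) = 0.03513·(1540/0.406)·(790·0.08265²/2) = 0.03513·3793·2.698 = 359.5 Pa.
Head loss h_f = ΔP/(ρg) = 359.5/(790·9.81) = 0.0464 m.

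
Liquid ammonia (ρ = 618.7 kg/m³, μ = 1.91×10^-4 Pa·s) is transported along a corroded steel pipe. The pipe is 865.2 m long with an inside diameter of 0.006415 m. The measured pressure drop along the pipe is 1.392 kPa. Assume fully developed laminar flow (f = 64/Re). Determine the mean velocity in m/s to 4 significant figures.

For laminar flow, f = 64/Re with Re = ρVD/μ, so Darcy-Weisbach reduces to ΔP = 32μLV/D². Solving for V: V = ΔP·D²/(32μL) = 1392·(0.006415)²/(32·0.000191·865.2) = 0.01083 m/s.
Check: Re = ρVD/μ = 618.7·0.01083·0.006415/0.000191 = 225.1 < 2300, so the laminar assumption holds.

V ≈ 0.01083 m/s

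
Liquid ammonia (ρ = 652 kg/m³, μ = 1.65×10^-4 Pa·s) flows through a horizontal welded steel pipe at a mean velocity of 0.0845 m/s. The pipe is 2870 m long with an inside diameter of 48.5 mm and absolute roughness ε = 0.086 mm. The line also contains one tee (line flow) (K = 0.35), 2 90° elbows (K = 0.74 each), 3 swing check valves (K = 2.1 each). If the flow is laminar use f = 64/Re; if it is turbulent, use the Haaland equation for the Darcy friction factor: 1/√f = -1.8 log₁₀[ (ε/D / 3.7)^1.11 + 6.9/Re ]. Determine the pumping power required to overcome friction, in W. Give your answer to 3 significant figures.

P ≈ 0.652 W

Reynolds number Re = ρVD/μ = 652 · 0.0845 · 0.0485 / 0.000165 = 1.619e+04.
Re > 4000 → turbulent. Relative roughness ε/D = 8.6e-05/0.0485 = 0.00177. Haaland: 1/√f = -1.8 log₁₀[(0.00177/3.7)^1.11 + 6.9/1.619e+04] = -1.8 log₁₀[0.000207 + 0.000426] = 5.758, so f = 0.03016.
Total minor-loss coefficient ΣK = 1·0.35 + 2·0.74 + 3·2.1 = 8.13.
ΔP = [f·L/D + ΣK]·(ρV²/2) = [0.03016·2870/0.0485 + 8.13]·(652·0.0845²/2) = [1785 + 8.13]·2.328 = 4174 Pa.
Q = V·A = 0.0845·0.001847 = 0.0001561 m³/s.
Pumping power P = QΔP = 0.0001561·4174 = 0.6516 W = 0.652 W.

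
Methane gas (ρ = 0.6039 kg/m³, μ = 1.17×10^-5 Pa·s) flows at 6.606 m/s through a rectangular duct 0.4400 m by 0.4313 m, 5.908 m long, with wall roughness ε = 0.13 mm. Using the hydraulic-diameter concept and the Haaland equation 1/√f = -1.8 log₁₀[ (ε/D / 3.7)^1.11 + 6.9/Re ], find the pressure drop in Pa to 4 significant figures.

ΔP ≈ 3.242 Pa

Hydraulic diameter D_h = 4A/P = 4·(0.44·0.4313)/(2·(0.44+0.4313)) = 0.7591/1.743 = 0.4356 m.
Re = ρVD_h/μ = 0.6039·6.606·0.4356/1.17e-05 = 1.485e+05.
ε/D_h = 0.00013/0.4356 = 0.000298; Haaland gives 1/√f = -1.8 log₁₀[2.86e-05+4.65e-05] = 7.424, so f = 0.01814.
ΔP = f(L/D_h)(ρV²/2) = 0.01814·5.908/0.4356·13.18 = 3.242 Pa.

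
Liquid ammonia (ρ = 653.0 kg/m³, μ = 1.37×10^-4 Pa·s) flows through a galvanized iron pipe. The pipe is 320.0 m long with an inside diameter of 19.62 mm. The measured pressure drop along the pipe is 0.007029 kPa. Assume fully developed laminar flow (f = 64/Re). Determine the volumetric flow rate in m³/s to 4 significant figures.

Q ≈ 5.831×10^-7 m³/s

For laminar flow, f = 64/Re with Re = ρVD/μ, so Darcy-Weisbach reduces to ΔP = 32μLV/D². Solving for V: V = ΔP·D²/(32μL) = 7.029·(0.01962)²/(32·0.000137·320) = 0.001929 m/s.
Check: Re = ρVD/μ = 653·0.001929·0.01962/0.000137 = 180.4 < 2300, so the laminar assumption holds.
Q = V·A = 0.001929·(π/4·0.01962²) = 5.831e-07 m³/s = 5.831×10^-7 m³/s.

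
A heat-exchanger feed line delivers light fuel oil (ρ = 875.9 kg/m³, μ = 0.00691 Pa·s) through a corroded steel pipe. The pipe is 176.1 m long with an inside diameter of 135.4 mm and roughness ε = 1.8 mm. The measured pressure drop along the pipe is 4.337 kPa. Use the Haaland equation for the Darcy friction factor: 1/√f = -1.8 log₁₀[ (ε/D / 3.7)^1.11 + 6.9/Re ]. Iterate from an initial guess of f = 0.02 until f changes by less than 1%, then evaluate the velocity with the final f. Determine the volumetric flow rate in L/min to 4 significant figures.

Rearranging Darcy-Weisbach: V = √(2·ΔP·D/(f·L·ρ)). With ε/D = 0.0018/0.1354 = 0.0133, iterate starting from f = 0.02:
  f = 0.02 → V = √(2·4337·0.1354/(0.02·176.1·875.9)) = 0.617 m/s; Re = ρVD/μ = 1.059e+04; f → 0.0461
  f = 0.0461 → V = 0.4064 m/s; Re = 6975; f → 0.04806
  f = 0.04806 → V = 0.398 m/s; Re = 6831; f → 0.04818
Converged (Δf/f < 1%). With the final f = 0.04818: V = √(2·4337·0.1354/(0.04818·176.1·875.9)) = 0.3975 m/s.
Q = V·A = 0.3975·(π/4·0.1354²) = 0.005724 m³/s = 343.4 L/min.

Q ≈ 343.4 L/min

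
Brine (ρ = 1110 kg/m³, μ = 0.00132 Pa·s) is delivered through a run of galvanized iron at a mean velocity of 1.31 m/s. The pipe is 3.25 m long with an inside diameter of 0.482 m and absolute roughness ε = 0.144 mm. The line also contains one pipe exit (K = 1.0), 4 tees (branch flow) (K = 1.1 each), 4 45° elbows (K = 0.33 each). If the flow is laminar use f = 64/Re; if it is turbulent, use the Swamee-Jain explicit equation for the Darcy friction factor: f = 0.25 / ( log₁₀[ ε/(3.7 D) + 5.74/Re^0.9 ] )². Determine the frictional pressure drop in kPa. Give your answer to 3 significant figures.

ΔP ≈ 6.51 kPa

Reynolds number Re = ρVD/μ = 1110 · 1.31 · 0.482 / 0.00132 = 5.31e+05.
Re > 4000 → turbulent. Relative roughness ε/D = 0.000144/0.482 = 0.000299. Swamee-Jain: f = 0.25/(log₁₀[0.000299/3.7 + 5.74/5.31e+05^0.9])² = 0.25/(log₁₀[8.07e-05 + 4.04e-05])² = 0.25/(-3.917)² = 0.0163.
Total minor-loss coefficient ΣK = 1·1 + 4·1.1 + 4·0.33 = 6.72.
ΔP = [f·L/D + ΣK]·(ρV²/2) = [0.0163·3.25/0.482 + 6.72]·(1110·1.31²/2) = [0.1099 + 6.72]·952.4 = 6505 Pa.
ΔP = 6505 Pa = 6.51 kPa.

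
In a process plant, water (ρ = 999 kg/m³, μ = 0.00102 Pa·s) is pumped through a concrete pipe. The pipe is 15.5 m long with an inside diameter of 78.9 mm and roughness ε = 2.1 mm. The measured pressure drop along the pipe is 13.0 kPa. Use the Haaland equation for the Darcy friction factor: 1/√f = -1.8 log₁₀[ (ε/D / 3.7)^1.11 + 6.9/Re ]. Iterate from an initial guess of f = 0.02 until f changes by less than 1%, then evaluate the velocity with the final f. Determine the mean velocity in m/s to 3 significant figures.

Rearranging Darcy-Weisbach: V = √(2·ΔP·D/(f·L·ρ)). With ε/D = 0.0021/0.0789 = 0.0266, iterate starting from f = 0.02:
  f = 0.02 → V = √(2·1.3e+04·0.0789/(0.02·15.5·999)) = 2.574 m/s; Re = ρVD/μ = 1.989e+05; f → 0.05471
  f = 0.05471 → V = 1.556 m/s; Re = 1.203e+05; f → 0.05482
Converged (Δf/f < 1%). With the final f = 0.05482: V = √(2·1.3e+04·0.0789/(0.05482·15.5·999)) = 1.555 m/s.

V ≈ 1.55 m/s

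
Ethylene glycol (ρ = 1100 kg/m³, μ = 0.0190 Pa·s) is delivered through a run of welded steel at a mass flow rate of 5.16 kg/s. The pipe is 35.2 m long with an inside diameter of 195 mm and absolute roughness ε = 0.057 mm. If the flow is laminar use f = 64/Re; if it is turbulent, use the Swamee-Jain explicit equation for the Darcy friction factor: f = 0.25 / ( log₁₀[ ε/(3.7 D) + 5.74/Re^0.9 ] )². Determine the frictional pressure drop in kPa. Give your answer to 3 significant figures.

A = πD²/4 = π(0.195)²/4 = 0.02986 m²; mean velocity V = ṁ/(ρA) = 5.16/(1100 · 0.02986) = 0.1571 m/s.
Reynolds number Re = ρVD/μ = 1100 · 0.1571 · 0.195 / 0.019 = 1773.
Re < 2300 → laminar flow, so f = 64/Re = 64/1773 = 0.03609 (the turbulent correlation is not needed).
Darcy-Weisbach: ΔP = f(L/D)(ρV²/2) = 0.03609·(35.2/0.195)·(1100·0.1571²/2) = 0.03609·180.5·13.57 = 88.4 Pa.
ΔP = 88.4 Pa = 0.0884 kPa.

ΔP ≈ 0.0884 kPa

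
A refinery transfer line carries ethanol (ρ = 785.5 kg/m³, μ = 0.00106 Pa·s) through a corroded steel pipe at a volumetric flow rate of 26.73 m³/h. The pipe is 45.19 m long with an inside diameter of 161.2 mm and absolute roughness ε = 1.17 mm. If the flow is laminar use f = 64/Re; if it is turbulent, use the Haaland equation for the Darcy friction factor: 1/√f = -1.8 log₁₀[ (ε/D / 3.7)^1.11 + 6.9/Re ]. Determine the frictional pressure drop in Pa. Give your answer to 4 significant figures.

ΔP ≈ 520.2 Pa

Q = 26.73 m³/h = 26.73/3600 = 0.007425 m³/s.
Cross-sectional area A = πD²/4 = π(0.1612)²/4 = 0.02041 m²; mean velocity V = Q/A = 0.007425/0.02041 = 0.3638 m/s.
Reynolds number Re = ρVD/μ = 785.5 · 0.3638 · 0.1612 / 0.00106 = 4.346e+04.
Re > 4000 → turbulent. Relative roughness ε/D = 0.00117/0.1612 = 0.00726. Haaland: 1/√f = -1.8 log₁₀[(0.00726/3.7)^1.11 + 6.9/4.346e+04] = -1.8 log₁₀[0.000988 + 0.000159] = 5.293, so f = 0.0357.
Darcy-Weisbach: ΔP = f(L/D)(ρV²/2) = 0.0357·(45.19/0.1612)·(785.5·0.3638²/2) = 0.0357·280.3·51.98 = 520.2 Pa.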